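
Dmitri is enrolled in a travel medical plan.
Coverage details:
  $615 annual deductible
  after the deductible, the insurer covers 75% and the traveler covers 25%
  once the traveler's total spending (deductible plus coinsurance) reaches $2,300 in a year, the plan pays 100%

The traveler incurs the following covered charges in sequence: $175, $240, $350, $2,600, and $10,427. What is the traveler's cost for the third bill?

Bill 1, $175: entire amount goes to the deductible. Traveler pays $175; OOP now $175.
Bill 2, $240: entire amount goes to the deductible. Cost to traveler: $240. OOP to date $415.
Bill 3, $350: $200 to deductible, leaving $150; traveler's 25% is $37.50. Cost to traveler: $237.50. OOP to date $652.50.

$237.50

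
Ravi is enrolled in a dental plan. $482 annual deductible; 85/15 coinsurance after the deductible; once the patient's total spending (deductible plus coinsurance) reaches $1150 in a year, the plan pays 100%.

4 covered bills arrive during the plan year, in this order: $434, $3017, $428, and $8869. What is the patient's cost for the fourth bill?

$158.45

Claim 1 — $434: all of it applies to the deductible. Patient pays $434; OOP now $434.
Claim 2 — $3017: $48 finishes the deductible; $2969 goes to coinsurance; coinsurance $2969 × 15% = $445.35. Cost to patient: $493.35. OOP to date $927.35.
Claim 3 — $428: deductible met; 15% of $428 = $64.20. Cost to patient: $64.20. OOP to date $991.55.
Claim 4 — $8869: deductible already satisfied, so patient's share is 15% × $8869 = $1330.35. OOP would hit $2321.90 > $1150, so the cap limits the patient to $1150 − $991.55 = $158.45.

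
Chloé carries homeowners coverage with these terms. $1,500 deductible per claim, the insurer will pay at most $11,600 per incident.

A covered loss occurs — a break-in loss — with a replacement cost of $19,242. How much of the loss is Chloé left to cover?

Less the $1,500 deductible: $19,242 − $1,500 = $17,742.
$17,742 exceeds the $11,600 limit, so the insurer pays the limit: $11,600.
Homeowner's share is the uncovered remainder: $19,242 − $11,600 = $7,642.

$7,642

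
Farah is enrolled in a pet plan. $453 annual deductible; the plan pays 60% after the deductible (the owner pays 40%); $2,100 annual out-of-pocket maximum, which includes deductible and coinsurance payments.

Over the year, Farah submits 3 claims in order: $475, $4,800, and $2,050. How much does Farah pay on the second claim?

Bill 1, $475: $453 finishes the deductible; $22 goes to coinsurance; 40% of $22 = $8.80. Owner pays $461.80; OOP now $461.80.
Bill 2, $4,800: 40% coinsurance on $4,800 = $1,920. Adding that to $461.80 gives $2,381.80, past the $2,100 cap; owner pays only $2,100 − $461.80 = $1,638.20.

$1,638.20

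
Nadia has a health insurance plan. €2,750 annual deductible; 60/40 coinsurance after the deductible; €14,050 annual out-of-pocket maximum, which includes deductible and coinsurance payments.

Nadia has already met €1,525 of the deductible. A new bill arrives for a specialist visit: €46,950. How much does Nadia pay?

Remaining deductible: €2,750 − €1,525 = €1,225.
That leaves €46,950 − €1,225 = €45,725 for coinsurance.
40% of €45,725 = €18,290 falls to the patient.
Patient responsibility before any cap: €1,225 + €18,290 = €19,515.
That would bring total out-of-pocket to €21,040, past the €14,050 cap. The patient is capped at €14,050 − €1,525 = €12,525 on this claim.

€12,525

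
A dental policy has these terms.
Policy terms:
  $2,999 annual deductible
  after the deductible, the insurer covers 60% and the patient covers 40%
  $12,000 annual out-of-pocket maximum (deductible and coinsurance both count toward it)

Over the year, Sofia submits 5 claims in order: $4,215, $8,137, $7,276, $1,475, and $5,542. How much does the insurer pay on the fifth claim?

Claim 1 ($4,215): deductible takes $2,999, $1,216 remains; patient's 40% is $486.40. Patient owes $3,485.40 (running OOP $3,485.40). Plan pays $4,215 − $3,485.40 = $729.60.
Claim 2 ($8,137): deductible met; 40% of $8,137 = $3,254.80. Patient owes $3,254.80 (running OOP $6,740.20). Insurer: $8,137 − $3,254.80 = $4,882.20.
Claim 3 ($7,276): deductible already satisfied, so patient's share is 40% × $7,276 = $2,910.40. Cost to patient: $2,910.40. OOP to date $9,650.60. Plan pays $7,276 − $2,910.40 = $4,365.60.
Claim 4 ($1,475): deductible already satisfied, so patient's share is 40% × $1,475 = $590. Cost to patient: $590. OOP to date $10,240.60. Plan pays $1,475 − $590 = $885.
Claim 5 ($5,542): 40% coinsurance on $5,542 = $2,216.80. That would push OOP to $12,457.40, over the $12,000 cap, so patient pays $12,000 − $10,240.60 = $1,759.40. Plan pays $5,542 − $1,759.40 = $3,782.60.

$3,782.60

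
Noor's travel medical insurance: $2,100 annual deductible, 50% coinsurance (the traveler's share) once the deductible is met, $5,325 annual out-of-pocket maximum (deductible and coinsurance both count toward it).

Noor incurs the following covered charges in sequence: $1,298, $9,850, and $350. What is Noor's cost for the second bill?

$4,027

Bill 1, $1,298: entire amount goes to the deductible. Traveler owes $1,298 (running OOP $1,298).
Bill 2, $9,850: $802 finishes the deductible; $9,048 goes to coinsurance; coinsurance $9,048 × 50% = $4,524. Together that's $802 + $4,524 = $5,326. That would push OOP to $6,624, over the $5,325 cap, so traveler pays $5,325 − $1,298 = $4,027.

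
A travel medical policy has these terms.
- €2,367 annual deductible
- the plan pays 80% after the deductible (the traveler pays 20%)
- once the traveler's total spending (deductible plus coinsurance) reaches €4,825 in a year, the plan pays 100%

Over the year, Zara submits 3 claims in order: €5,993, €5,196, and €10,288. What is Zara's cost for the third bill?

€693.60

Bill 1, €5,993: €2,367 finishes the deductible; €3,626 goes to coinsurance; 20% of €3,626 = €725.20. Traveler pays €3,092.20; OOP now €3,092.20.
Bill 2, €5,196: deductible already satisfied, so traveler's share is 20% × €5,196 = €1,039.20. Cost to traveler: €1,039.20. OOP to date €4,131.40.
Bill 3, €10,288: deductible already satisfied, so traveler's share is 20% × €10,288 = €2,057.60. Adding that to €4,131.40 gives €6,189, past the €4,825 cap; traveler pays only €4,825 − €4,131.40 = €693.60.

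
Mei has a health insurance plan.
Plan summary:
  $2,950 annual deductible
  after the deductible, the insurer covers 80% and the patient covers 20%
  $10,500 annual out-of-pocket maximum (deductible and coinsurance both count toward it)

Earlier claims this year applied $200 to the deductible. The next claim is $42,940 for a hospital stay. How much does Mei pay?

Deductible still to meet: $2,950 − $200 = $2,750.
That leaves $42,940 − $2,750 = $40,190 for coinsurance.
Patient's 20% share of $40,190 is $8,038.
That puts the patient's cost at $2,750 + $8,038 = $10,788 before any cap.
Adding $10,788 to the $200 already spent would give $10,988, which exceeds the $10,500 cap; the patient pays just $10,500 − $200 = $10,300.

$10,300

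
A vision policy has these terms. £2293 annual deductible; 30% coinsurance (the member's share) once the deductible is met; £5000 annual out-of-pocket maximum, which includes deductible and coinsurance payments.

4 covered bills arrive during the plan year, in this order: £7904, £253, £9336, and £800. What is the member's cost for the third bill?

£947.80

#1 (£7904): £2293 to deductible, leaving £5611; coinsurance £5611 × 30% = £1683.30. Cost to member: £3976.30. OOP to date £3976.30.
#2 (£253): deductible met; 30% of £253 = £75.90. Member pays £75.90; OOP now £4052.20.
#3 (£9336): 30% coinsurance on £9336 = £2800.80. That would push OOP to £6853, over the £5000 cap, so member pays £5000 − £4052.20 = £947.80.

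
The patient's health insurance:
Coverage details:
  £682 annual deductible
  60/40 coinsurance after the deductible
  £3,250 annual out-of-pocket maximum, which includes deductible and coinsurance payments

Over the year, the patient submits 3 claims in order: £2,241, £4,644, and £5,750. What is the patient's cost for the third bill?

£86.80

Claim 1 — £2,241: deductible takes £682, £1,559 remains; patient's 40% is £623.60. Patient pays £1,305.60; OOP now £1,305.60.
Claim 2 — £4,644: 40% coinsurance on £4,644 = £1,857.60. Patient owes £1,857.60 (running OOP £3,163.20).
Claim 3 — £5,750: deductible already satisfied, so patient's share is 40% × £5,750 = £2,300. That would push OOP to £5,463.20, over the £3,250 cap, so patient pays £3,250 − £3,163.20 = £86.80.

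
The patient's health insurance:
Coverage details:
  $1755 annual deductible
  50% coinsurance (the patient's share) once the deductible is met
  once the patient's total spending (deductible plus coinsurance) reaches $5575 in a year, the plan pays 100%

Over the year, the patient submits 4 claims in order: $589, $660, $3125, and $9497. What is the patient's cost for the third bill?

Claim 1 — $589: entire amount goes to the deductible. Cost to patient: $589. OOP to date $589.
Claim 2 — $660: all of it applies to the deductible. Patient owes $660 (running OOP $1249).
Claim 3 — $3125: deductible takes $506, $2619 remains; patient's 50% is $1309.50. Patient pays $1815.50; OOP now $3064.50.

$1815.50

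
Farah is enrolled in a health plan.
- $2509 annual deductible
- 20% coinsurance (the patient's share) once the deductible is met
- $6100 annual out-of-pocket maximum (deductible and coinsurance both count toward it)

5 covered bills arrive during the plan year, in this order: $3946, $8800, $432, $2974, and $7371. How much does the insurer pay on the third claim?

$345.60

Claim 1 ($3946): deductible takes $2509, $1437 remains; patient's 20% is $287.40. Cost to patient: $2796.40. OOP to date $2796.40. Insurer: $3946 − $2796.40 = $1149.60.
Claim 2 ($8800): deductible already satisfied, so patient's share is 20% × $8800 = $1760. Patient pays $1760; OOP now $4556.40. Plan pays $8800 − $1760 = $7040.
Claim 3 ($432): deductible met; 20% of $432 = $86.40. Patient pays $86.40; OOP now $4642.80. Insurer: $432 − $86.40 = $345.60.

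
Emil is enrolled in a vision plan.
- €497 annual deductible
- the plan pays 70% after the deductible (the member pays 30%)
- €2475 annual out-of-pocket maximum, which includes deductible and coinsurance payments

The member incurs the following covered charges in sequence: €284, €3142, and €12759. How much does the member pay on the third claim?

Claim 1 (€284): entire amount goes to the deductible. Member owes €284 (running OOP €284).
Claim 2 (€3142): €213 to deductible, leaving €2929; member's 30% is €878.70. Member owes €1091.70 (running OOP €1375.70).
Claim 3 (€12759): 30% coinsurance on €12759 = €3827.70. That would push OOP to €5203.40, over the €2475 cap, so member pays €2475 − €1375.70 = €1099.30.

€1099.30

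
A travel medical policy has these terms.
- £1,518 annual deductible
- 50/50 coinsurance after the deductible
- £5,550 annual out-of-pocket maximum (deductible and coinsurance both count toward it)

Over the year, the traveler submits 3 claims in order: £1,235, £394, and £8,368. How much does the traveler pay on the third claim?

£3,976.50

Claim 1 (£1,235): entire amount goes to the deductible. Traveler owes £1,235 (running OOP £1,235).
Claim 2 (£394): deductible takes £283, £111 remains; 50% of £111 = £55.50. Cost to traveler: £338.50. OOP to date £1,573.50.
Claim 3 (£8,368): deductible met; 50% of £8,368 = £4,184. That would push OOP to £5,757.50, over the £5,550 cap, so traveler pays £5,550 − £1,573.50 = £3,976.50.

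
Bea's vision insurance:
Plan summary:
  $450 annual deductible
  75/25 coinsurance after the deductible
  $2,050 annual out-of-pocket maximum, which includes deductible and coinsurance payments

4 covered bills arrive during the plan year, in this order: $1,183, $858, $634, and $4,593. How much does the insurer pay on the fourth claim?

$3,549.25

Claim 1 — $1,183: deductible takes $450, $733 remains; member's 25% is $183.25. Cost to member: $633.25. OOP to date $633.25. Plan pays $1,183 − $633.25 = $549.75.
Claim 2 — $858: deductible met; 25% of $858 = $214.50. Member pays $214.50; OOP now $847.75. Insurer: $858 − $214.50 = $643.50.
Claim 3 — $634: 25% coinsurance on $634 = $158.50. Member owes $158.50 (running OOP $1,006.25). Plan pays $634 − $158.50 = $475.50.
Claim 4 — $4,593: deductible met; 25% of $4,593 = $1,148.25. Adding that to $1,006.25 gives $2,154.50, past the $2,050 cap; member pays only $2,050 − $1,006.25 = $1,043.75. Plan pays $4,593 − $1,043.75 = $3,549.25.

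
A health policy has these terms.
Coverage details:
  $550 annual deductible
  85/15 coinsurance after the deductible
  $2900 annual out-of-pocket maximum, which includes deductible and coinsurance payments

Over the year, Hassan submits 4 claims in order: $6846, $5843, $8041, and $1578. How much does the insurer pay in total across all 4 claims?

$19408

Claim 1 ($6846): $550 finishes the deductible; $6296 goes to coinsurance; patient's 15% is $944.40. Cost to patient: $1494.40. OOP to date $1494.40. Insurer: $6846 − $1494.40 = $5351.60.
Claim 2 ($5843): deductible met; 15% of $5843 = $876.45. Patient owes $876.45 (running OOP $2370.85). Insurer: $5843 − $876.45 = $4966.55.
Claim 3 ($8041): deductible met; 15% of $8041 = $1206.15. That would push OOP to $3577, over the $2900 cap, so patient pays $2900 − $2370.85 = $529.15. Insurer: $8041 − $529.15 = $7511.85.
Claim 4 ($1578): deductible met; 15% of $1578 = $236.70. Adding that to $2900 gives $3136.70, past the $2900 cap; patient pays only $2900 − $2900 = $0. Insurer: $1578 − $0 = $1578.
Insurer total: $5351.60 + $4966.55 + $7511.85 + $1578 = $19408.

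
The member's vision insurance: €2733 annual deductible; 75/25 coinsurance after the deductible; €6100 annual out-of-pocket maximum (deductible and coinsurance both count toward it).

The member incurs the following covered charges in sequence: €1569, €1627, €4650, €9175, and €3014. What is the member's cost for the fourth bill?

Claim 1 — €1569: all of it applies to the deductible. Member pays €1569; OOP now €1569.
Claim 2 — €1627: €1164 to deductible, leaving €463; coinsurance €463 × 25% = €115.75. Member owes €1279.75 (running OOP €2848.75).
Claim 3 — €4650: deductible already satisfied, so member's share is 25% × €4650 = €1162.50. Cost to member: €1162.50. OOP to date €4011.25.
Claim 4 — €9175: deductible already satisfied, so member's share is 25% × €9175 = €2293.75. OOP would hit €6305 > €6100, so the cap limits the member to €6100 − €4011.25 = €2088.75.

€2088.75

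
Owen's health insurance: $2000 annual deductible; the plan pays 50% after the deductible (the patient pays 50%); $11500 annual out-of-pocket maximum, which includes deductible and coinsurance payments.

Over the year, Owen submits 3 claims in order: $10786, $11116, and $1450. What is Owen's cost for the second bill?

Claim 1 ($10786): deductible takes $2000, $8786 remains; patient's 50% is $4393. Patient pays $6393; OOP now $6393.
Claim 2 ($11116): 50% coinsurance on $11116 = $5558. OOP would hit $11951 > $11500, so the cap limits the patient to $11500 − $6393 = $5107.

$5107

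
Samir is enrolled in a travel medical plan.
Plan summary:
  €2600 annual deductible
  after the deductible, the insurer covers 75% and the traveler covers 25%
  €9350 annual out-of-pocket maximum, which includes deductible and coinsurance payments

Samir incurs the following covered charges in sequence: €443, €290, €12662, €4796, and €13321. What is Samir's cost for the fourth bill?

€1199

Claim 1 — €443: fully absorbed by the deductible. Traveler owes €443 (running OOP €443).
Claim 2 — €290: fully absorbed by the deductible. Traveler pays €290; OOP now €733.
Claim 3 — €12662: €1867 finishes the deductible; €10795 goes to coinsurance; traveler's 25% is €2698.75. Traveler pays €4565.75; OOP now €5298.75.
Claim 4 — €4796: deductible met; 25% of €4796 = €1199. Cost to traveler: €1199. OOP to date €6497.75.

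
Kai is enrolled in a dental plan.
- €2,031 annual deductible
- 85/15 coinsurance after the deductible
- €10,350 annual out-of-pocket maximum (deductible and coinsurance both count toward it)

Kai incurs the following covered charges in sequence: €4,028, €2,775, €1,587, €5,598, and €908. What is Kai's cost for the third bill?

€238.05

Bill 1, €4,028: €2,031 to deductible, leaving €1,997; 15% of €1,997 = €299.55. Patient pays €2,330.55; OOP now €2,330.55.
Bill 2, €2,775: deductible met; 15% of €2,775 = €416.25. Patient pays €416.25; OOP now €2,746.80.
Bill 3, €1,587: deductible already satisfied, so patient's share is 15% × €1,587 = €238.05. Patient pays €238.05; OOP now €2,984.85.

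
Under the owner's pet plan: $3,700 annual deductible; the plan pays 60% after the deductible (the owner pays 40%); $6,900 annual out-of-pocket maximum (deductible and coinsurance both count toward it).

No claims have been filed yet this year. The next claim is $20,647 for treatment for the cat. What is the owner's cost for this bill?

$6,900

Nothing has been paid toward the $3,700 deductible, so the first $3,700 of this charge is applied there.
After the $3,700 deductible portion, $20,647 − $3,700 = $16,947 is subject to coinsurance.
Coinsurance: $16,947 × 40% = $6,778.80.
That puts the owner's cost at $3,700 + $6,778.80 = $10,478.80 before any cap.
That would bring total out-of-pocket to $10,478.80, past the $6,900 cap. The owner is capped at $6,900 − $0 = $6,900 on this claim.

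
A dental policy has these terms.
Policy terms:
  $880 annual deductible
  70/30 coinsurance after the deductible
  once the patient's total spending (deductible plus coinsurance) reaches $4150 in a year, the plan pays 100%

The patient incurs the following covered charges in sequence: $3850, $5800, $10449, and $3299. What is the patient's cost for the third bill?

$639

Claim 1 ($3850): $880 to deductible, leaving $2970; patient's 30% is $891. Cost to patient: $1771. OOP to date $1771.
Claim 2 ($5800): 30% coinsurance on $5800 = $1740. Cost to patient: $1740. OOP to date $3511.
Claim 3 ($10449): 30% coinsurance on $10449 = $3134.70. Adding that to $3511 gives $6645.70, past the $4150 cap; patient pays only $4150 − $3511 = $639.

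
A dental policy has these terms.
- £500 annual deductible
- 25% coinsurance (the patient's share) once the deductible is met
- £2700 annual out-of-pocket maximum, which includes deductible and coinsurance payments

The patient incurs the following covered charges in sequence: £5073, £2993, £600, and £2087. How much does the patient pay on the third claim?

#1 (£5073): £500 finishes the deductible; £4573 goes to coinsurance; coinsurance £4573 × 25% = £1143.25. Cost to patient: £1643.25. OOP to date £1643.25.
#2 (£2993): deductible already satisfied, so patient's share is 25% × £2993 = £748.25. Patient owes £748.25 (running OOP £2391.50).
#3 (£600): deductible met; 25% of £600 = £150. Cost to patient: £150. OOP to date £2541.50.

£150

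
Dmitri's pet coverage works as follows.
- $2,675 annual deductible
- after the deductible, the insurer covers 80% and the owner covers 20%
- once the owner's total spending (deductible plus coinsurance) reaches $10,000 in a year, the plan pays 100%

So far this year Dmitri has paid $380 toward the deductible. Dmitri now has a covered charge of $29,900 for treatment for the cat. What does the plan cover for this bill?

Deductible still to meet: $2,675 − $380 = $2,295.
After the $2,295 deductible portion, $29,900 − $2,295 = $27,605 is subject to coinsurance.
20% of $27,605 = $5,521 falls to the owner.
So the owner owes $2,295 + $5,521 = $7,816 before any cap.
Year-to-date out-of-pocket becomes $380 + $7,816 = $8,196, still under the $10,000 maximum, so no cap applies.
The plan picks up $29,900 − $7,816 = $22,084.

$22,084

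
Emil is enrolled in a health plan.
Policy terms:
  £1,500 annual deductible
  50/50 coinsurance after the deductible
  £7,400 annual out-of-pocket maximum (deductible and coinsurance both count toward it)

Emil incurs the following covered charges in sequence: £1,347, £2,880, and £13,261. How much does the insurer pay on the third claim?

#1 (£1,347): all of it applies to the deductible. Patient pays £1,347; OOP now £1,347. Plan pays £1,347 − £1,347 = £0.
#2 (£2,880): £153 finishes the deductible; £2,727 goes to coinsurance; patient's 50% is £1,363.50. Patient owes £1,516.50 (running OOP £2,863.50). Plan pays £2,880 − £1,516.50 = £1,363.50.
#3 (£13,261): deductible already satisfied, so patient's share is 50% × £13,261 = £6,630.50. Adding that to £2,863.50 gives £9,494, past the £7,400 cap; patient pays only £7,400 − £2,863.50 = £4,536.50. Plan pays £13,261 − £4,536.50 = £8,724.50.

£8,724.50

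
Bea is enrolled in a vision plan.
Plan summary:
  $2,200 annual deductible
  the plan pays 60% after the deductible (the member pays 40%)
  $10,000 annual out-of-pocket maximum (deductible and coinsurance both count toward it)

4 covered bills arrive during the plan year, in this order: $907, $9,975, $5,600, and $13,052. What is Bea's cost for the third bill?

Bill 1, $907: fully absorbed by the deductible. Member owes $907 (running OOP $907).
Bill 2, $9,975: deductible takes $1,293, $8,682 remains; member's 40% is $3,472.80. Cost to member: $4,765.80. OOP to date $5,672.80.
Bill 3, $5,600: deductible already satisfied, so member's share is 40% × $5,600 = $2,240. Member pays $2,240; OOP now $7,912.80.

$2,240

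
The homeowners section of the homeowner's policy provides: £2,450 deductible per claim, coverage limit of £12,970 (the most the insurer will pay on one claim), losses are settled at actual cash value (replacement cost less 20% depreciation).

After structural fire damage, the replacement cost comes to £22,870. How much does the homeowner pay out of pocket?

£9,900

Actual cash value after 20% depreciation: £22,870 × 80% = £18,296.
Subtract the deductible: £18,296 − £2,450 = £15,846.
The £12,970 per-incident cap binds; insurer pays £12,970.
Out of pocket: £22,870 − £12,970 = £9,900.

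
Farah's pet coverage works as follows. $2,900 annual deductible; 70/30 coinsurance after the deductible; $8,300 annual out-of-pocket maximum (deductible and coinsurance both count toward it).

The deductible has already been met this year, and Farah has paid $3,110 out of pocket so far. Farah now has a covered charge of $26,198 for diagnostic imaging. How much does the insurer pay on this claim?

$21,008

With the deductible met, the entire $26,198 is subject to coinsurance.
Owner's 30% share of $26,198 is $7,859.40.
Adding $7,859.40 to the $3,110 already spent would give $10,969.40, which exceeds the $8,300 cap; the owner pays just $8,300 − $3,110 = $5,190.
The plan picks up $26,198 − $5,190 = $21,008.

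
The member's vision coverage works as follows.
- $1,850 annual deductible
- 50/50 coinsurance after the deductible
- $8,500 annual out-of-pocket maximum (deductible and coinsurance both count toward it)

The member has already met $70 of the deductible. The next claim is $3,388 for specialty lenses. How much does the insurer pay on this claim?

Remaining deductible: $1,850 − $70 = $1,780.
After the $1,780 deductible portion, $3,388 − $1,780 = $1,608 is subject to coinsurance.
50% of $1,608 = $804 falls to the member.
That puts the member's cost at $1,780 + $804 = $2,584 before any cap.
Total out-of-pocket so far would be $70 + $2,584 = $2,654, below the $8,500 cap — no reduction.
The insurer covers the remainder: $3,388 − $2,584 = $804.

$804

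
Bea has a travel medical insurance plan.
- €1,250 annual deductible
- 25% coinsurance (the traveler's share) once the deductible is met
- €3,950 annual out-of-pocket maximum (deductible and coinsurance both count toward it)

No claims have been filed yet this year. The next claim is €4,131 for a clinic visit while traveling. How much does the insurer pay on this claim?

€2,160.75

Nothing has been paid toward the €1,250 deductible, so the first €1,250 of this charge is applied there.
After the €1,250 deductible portion, €4,131 − €1,250 = €2,881 is subject to coinsurance.
25% of €2,881 = €720.25 falls to the traveler.
So the traveler owes €1,250 + €720.25 = €1,970.25 before any cap.
Year-to-date out-of-pocket becomes €0 + €1,970.25 = €1,970.25, still under the €3,950 maximum, so no cap applies.
Insurer pays the balance: €4,131 − €1,970.25 = €2,160.75.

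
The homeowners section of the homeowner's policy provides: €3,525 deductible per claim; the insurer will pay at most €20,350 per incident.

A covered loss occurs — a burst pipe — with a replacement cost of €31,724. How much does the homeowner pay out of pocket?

€11,374

Subtract the deductible: €31,724 − €3,525 = €28,199.
Since €28,199 > €20,350, the payout is capped at €20,350.
The homeowner bears the rest of the original loss: €31,724 − €20,350 = €11,374.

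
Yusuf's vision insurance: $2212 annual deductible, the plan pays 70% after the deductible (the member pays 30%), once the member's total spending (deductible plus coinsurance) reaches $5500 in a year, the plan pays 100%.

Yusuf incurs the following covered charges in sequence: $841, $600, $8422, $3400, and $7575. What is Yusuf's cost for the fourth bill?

Bill 1, $841: entire amount goes to the deductible. Member owes $841 (running OOP $841).
Bill 2, $600: entire amount goes to the deductible. Member owes $600 (running OOP $1441).
Bill 3, $8422: $771 to deductible, leaving $7651; coinsurance $7651 × 30% = $2295.30. Member pays $3066.30; OOP now $4507.30.
Bill 4, $3400: deductible already satisfied, so member's share is 30% × $3400 = $1020. Adding that to $4507.30 gives $5527.30, past the $5500 cap; member pays only $5500 − $4507.30 = $992.70.

$992.70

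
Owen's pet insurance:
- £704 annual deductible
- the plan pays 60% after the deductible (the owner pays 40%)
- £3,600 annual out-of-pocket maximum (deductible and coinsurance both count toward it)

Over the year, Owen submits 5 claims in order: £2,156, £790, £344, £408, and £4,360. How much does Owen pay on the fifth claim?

£1,698.40

Claim 1 — £2,156: £704 to deductible, leaving £1,452; coinsurance £1,452 × 40% = £580.80. Cost to owner: £1,284.80. OOP to date £1,284.80.
Claim 2 — £790: deductible met; 40% of £790 = £316. Owner pays £316; OOP now £1,600.80.
Claim 3 — £344: 40% coinsurance on £344 = £137.60. Cost to owner: £137.60. OOP to date £1,738.40.
Claim 4 — £408: 40% coinsurance on £408 = £163.20. Cost to owner: £163.20. OOP to date £1,901.60.
Claim 5 — £4,360: deductible met; 40% of £4,360 = £1,744. Adding that to £1,901.60 gives £3,645.60, past the £3,600 cap; owner pays only £3,600 − £1,901.60 = £1,698.40.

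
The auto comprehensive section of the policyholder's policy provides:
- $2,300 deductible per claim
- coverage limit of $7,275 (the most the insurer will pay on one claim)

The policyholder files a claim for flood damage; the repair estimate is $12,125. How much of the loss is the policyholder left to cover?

$4,850

After the deductible, $12,125 − $2,300 = $9,825 remains.
The $7,275 per-incident cap binds; insurer pays $7,275.
Policyholder's share is the uncovered remainder: $12,125 − $7,275 = $4,850.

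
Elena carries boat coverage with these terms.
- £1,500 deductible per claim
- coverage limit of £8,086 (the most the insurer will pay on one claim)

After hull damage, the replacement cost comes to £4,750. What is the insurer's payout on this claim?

£3,250

Subtract the deductible: £4,750 − £1,500 = £3,250.
£3,250 ≤ £8,086, so the limit doesn't bind; insurer pays £3,250.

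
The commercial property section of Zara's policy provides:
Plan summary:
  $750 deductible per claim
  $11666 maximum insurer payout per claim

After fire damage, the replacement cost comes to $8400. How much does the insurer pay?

Less the $750 deductible: $8400 − $750 = $7650.
$7650 ≤ $11666, so the limit doesn't bind; insurer pays $7650.

$7650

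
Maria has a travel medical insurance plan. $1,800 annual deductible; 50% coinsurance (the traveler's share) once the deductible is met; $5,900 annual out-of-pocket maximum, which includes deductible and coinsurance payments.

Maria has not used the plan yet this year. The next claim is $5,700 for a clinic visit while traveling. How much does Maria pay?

The full $1,800 deductible is still open; $1,800 of this bill applies to it.
That leaves $5,700 − $1,800 = $3,900 for coinsurance.
50% of $3,900 = $1,950 falls to the traveler.
Traveler responsibility before any cap: $1,800 + $1,950 = $3,750.
Year-to-date out-of-pocket becomes $0 + $3,750 = $3,750, still under the $5,900 maximum, so no cap applies.

$3,750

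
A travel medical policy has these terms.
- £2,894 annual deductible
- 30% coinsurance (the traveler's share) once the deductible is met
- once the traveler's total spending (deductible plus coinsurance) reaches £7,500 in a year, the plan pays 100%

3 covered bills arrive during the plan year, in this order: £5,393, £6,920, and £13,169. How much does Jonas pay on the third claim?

£1,780.30

Bill 1, £5,393: £2,894 finishes the deductible; £2,499 goes to coinsurance; 30% of £2,499 = £749.70. Traveler owes £3,643.70 (running OOP £3,643.70).
Bill 2, £6,920: deductible already satisfied, so traveler's share is 30% × £6,920 = £2,076. Cost to traveler: £2,076. OOP to date £5,719.70.
Bill 3, £13,169: deductible already satisfied, so traveler's share is 30% × £13,169 = £3,950.70. OOP would hit £9,670.40 > £7,500, so the cap limits the traveler to £7,500 − £5,719.70 = £1,780.30.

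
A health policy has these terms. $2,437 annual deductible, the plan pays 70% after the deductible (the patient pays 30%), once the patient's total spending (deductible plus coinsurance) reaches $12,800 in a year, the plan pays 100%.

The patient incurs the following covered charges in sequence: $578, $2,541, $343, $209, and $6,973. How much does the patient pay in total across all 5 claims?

$4,899.10

Bill 1, $578: all of it applies to the deductible. Patient pays $578; OOP now $578.
Bill 2, $2,541: $1,859 to deductible, leaving $682; 30% of $682 = $204.60. Patient owes $2,063.60 (running OOP $2,641.60).
Bill 3, $343: deductible already satisfied, so patient's share is 30% × $343 = $102.90. Patient owes $102.90 (running OOP $2,744.50).
Bill 4, $209: deductible met; 30% of $209 = $62.70. Patient owes $62.70 (running OOP $2,807.20).
Bill 5, $6,973: deductible already satisfied, so patient's share is 30% × $6,973 = $2,091.90. Patient owes $2,091.90 (running OOP $4,899.10).
Total paid by the patient: $578 + $2,063.60 + $102.90 + $62.70 + $2,091.90 = $4,899.10.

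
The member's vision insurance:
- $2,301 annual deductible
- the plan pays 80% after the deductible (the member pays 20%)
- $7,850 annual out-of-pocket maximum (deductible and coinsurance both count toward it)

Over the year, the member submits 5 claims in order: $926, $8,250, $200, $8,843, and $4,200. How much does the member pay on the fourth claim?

Claim 1 — $926: entire amount goes to the deductible. Cost to member: $926. OOP to date $926.
Claim 2 — $8,250: $1,375 finishes the deductible; $6,875 goes to coinsurance; member's 20% is $1,375. Cost to member: $2,750. OOP to date $3,676.
Claim 3 — $200: deductible met; 20% of $200 = $40. Cost to member: $40. OOP to date $3,716.
Claim 4 — $8,843: deductible met; 20% of $8,843 = $1,768.60. Cost to member: $1,768.60. OOP to date $5,484.60.

$1,768.60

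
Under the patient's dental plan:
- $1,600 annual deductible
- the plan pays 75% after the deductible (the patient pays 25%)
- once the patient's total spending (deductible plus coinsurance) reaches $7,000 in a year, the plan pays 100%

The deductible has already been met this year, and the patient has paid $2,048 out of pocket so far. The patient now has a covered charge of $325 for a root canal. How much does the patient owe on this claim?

With the deductible met, the entire $325 is subject to coinsurance.
25% of $325 = $81.25 falls to the patient.
Year-to-date out-of-pocket becomes $2,048 + $81.25 = $2,129.25, still under the $7,000 maximum, so no cap applies.

$81.25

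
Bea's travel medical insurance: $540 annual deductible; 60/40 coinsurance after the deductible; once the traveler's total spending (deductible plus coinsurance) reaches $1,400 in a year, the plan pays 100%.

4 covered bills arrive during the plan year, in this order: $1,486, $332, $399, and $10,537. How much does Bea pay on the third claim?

$159.60

#1 ($1,486): $540 to deductible, leaving $946; coinsurance $946 × 40% = $378.40. Traveler pays $918.40; OOP now $918.40.
#2 ($332): deductible met; 40% of $332 = $132.80. Traveler owes $132.80 (running OOP $1,051.20).
#3 ($399): 40% coinsurance on $399 = $159.60. Traveler pays $159.60; OOP now $1,210.80.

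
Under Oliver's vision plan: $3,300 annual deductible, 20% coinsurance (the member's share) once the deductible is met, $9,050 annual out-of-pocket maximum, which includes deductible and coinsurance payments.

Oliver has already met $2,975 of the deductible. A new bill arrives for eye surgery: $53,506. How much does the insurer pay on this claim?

$47,431

Remaining deductible: $3,300 − $2,975 = $325.
After the $325 deductible portion, $53,506 − $325 = $53,181 is subject to coinsurance.
Member's 20% share of $53,181 is $10,636.20.
Member responsibility before any cap: $325 + $10,636.20 = $10,961.20.
Year-to-date out-of-pocket would reach $2,975 + $10,961.20 = $13,936.20, above the $9,050 maximum, so the member pays only $9,050 − $2,975 = $6,075.
Insurer pays the balance: $53,506 − $6,075 = $47,431.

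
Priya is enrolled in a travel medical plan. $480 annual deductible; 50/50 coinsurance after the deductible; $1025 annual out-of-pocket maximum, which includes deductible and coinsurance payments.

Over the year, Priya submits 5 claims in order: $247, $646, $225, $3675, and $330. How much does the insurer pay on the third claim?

$112.50

Claim 1 — $247: entire amount goes to the deductible. Traveler pays $247; OOP now $247. Plan pays $247 − $247 = $0.
Claim 2 — $646: deductible takes $233, $413 remains; 50% of $413 = $206.50. Cost to traveler: $439.50. OOP to date $686.50. Plan pays $646 − $439.50 = $206.50.
Claim 3 — $225: deductible already satisfied, so traveler's share is 50% × $225 = $112.50. Traveler owes $112.50 (running OOP $799). Insurer: $225 − $112.50 = $112.50.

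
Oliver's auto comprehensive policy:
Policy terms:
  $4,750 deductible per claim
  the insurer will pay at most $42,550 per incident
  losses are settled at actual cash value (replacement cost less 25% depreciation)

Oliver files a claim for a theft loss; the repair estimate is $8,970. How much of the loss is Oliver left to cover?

$6,992.50

Actual cash value after 25% depreciation: $8,970 × 75% = $6,727.50.
After the deductible, $6,727.50 − $4,750 = $1,977.50 remains.
$1,977.50 is within the $42,550 limit, so the insurer pays $1,977.50.
Out of pocket: $8,970 − $1,977.50 = $6,992.50.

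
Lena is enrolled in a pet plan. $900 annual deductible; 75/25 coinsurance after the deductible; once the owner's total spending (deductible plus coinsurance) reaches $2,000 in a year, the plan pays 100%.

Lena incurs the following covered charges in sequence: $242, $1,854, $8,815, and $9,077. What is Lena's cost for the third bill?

$801

Claim 1 ($242): entire amount goes to the deductible. Owner owes $242 (running OOP $242).
Claim 2 ($1,854): $658 finishes the deductible; $1,196 goes to coinsurance; owner's 25% is $299. Cost to owner: $957. OOP to date $1,199.
Claim 3 ($8,815): deductible already satisfied, so owner's share is 25% × $8,815 = $2,203.75. Adding that to $1,199 gives $3,402.75, past the $2,000 cap; owner pays only $2,000 − $1,199 = $801.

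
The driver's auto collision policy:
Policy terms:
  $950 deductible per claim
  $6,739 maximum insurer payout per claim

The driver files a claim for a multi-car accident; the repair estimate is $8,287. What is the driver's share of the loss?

Less the $950 deductible: $8,287 − $950 = $7,337.
Since $7,337 > $6,739, the payout is capped at $6,739.
Driver's share is the uncovered remainder: $8,287 − $6,739 = $1,548.

$1,548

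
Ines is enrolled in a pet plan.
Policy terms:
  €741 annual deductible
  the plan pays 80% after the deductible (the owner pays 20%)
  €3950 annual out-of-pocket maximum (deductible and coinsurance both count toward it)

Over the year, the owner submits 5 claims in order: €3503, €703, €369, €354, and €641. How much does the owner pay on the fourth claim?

Claim 1 (€3503): €741 finishes the deductible; €2762 goes to coinsurance; owner's 20% is €552.40. Owner owes €1293.40 (running OOP €1293.40).
Claim 2 (€703): deductible already satisfied, so owner's share is 20% × €703 = €140.60. Owner pays €140.60; OOP now €1434.
Claim 3 (€369): deductible already satisfied, so owner's share is 20% × €369 = €73.80. Owner owes €73.80 (running OOP €1507.80).
Claim 4 (€354): deductible met; 20% of €354 = €70.80. Owner pays €70.80; OOP now €1578.60.

€70.80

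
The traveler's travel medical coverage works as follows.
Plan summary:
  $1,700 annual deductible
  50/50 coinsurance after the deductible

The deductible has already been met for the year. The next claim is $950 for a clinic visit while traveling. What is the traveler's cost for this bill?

$475

The deductible is already satisfied, so the full bill goes to coinsurance.
50% of $950 = $475 falls to the traveler.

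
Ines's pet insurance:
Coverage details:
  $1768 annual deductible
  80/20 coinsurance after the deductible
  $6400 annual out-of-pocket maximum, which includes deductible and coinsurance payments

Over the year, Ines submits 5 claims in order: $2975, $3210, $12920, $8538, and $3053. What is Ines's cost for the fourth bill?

Claim 1 — $2975: $1768 finishes the deductible; $1207 goes to coinsurance; owner's 20% is $241.40. Cost to owner: $2009.40. OOP to date $2009.40.
Claim 2 — $3210: 20% coinsurance on $3210 = $642. Owner pays $642; OOP now $2651.40.
Claim 3 — $12920: 20% coinsurance on $12920 = $2584. Owner owes $2584 (running OOP $5235.40).
Claim 4 — $8538: 20% coinsurance on $8538 = $1707.60. That would push OOP to $6943, over the $6400 cap, so owner pays $6400 − $5235.40 = $1164.60.

$1164.60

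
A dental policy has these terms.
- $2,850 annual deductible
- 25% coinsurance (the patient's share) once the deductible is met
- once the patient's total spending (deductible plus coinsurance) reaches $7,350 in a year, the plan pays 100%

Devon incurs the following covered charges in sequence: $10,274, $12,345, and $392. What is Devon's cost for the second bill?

#1 ($10,274): $2,850 finishes the deductible; $7,424 goes to coinsurance; 25% of $7,424 = $1,856. Patient pays $4,706; OOP now $4,706.
#2 ($12,345): deductible already satisfied, so patient's share is 25% × $12,345 = $3,086.25. OOP would hit $7,792.25 > $7,350, so the cap limits the patient to $7,350 − $4,706 = $2,644.

$2,644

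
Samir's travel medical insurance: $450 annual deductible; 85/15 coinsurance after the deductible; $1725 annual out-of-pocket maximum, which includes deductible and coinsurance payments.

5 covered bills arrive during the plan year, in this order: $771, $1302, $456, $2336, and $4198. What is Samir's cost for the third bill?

$68.40

#1 ($771): $450 finishes the deductible; $321 goes to coinsurance; 15% of $321 = $48.15. Traveler pays $498.15; OOP now $498.15.
#2 ($1302): deductible already satisfied, so traveler's share is 15% × $1302 = $195.30. Traveler pays $195.30; OOP now $693.45.
#3 ($456): deductible already satisfied, so traveler's share is 15% × $456 = $68.40. Cost to traveler: $68.40. OOP to date $761.85.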